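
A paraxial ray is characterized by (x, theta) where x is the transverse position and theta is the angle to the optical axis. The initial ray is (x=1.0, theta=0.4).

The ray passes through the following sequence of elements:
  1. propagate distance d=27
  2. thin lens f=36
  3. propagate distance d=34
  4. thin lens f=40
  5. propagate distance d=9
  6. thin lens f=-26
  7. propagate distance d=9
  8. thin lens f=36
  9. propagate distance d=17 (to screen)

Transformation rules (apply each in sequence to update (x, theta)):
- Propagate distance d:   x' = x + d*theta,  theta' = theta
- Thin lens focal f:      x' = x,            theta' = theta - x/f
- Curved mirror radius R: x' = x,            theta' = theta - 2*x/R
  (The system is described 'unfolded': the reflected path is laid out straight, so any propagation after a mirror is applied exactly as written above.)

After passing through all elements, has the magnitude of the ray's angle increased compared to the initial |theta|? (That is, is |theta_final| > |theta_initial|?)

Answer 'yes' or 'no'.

Initial: x=1.0000 theta=0.4000
After 1 (propagate distance d=27): x=11.8000 theta=0.4000
After 2 (thin lens f=36): x=11.8000 theta=13/180 (≈0.0722)
After 3 (propagate distance d=34): x=1283/90 (≈14.2556) theta=13/180 (≈0.0722)
After 4 (thin lens f=40): x=1283/90 (≈14.2556) theta=-341/1200 (≈-0.2842)
After 5 (propagate distance d=9): x=42113/3600 (≈11.6981) theta=-341/1200 (≈-0.2842)
After 6 (thin lens f=-26): x=42113/3600 (≈11.6981) theta=3103/18720 (≈0.1658)
After 7 (propagate distance d=9): x=1234573/93600 (≈13.1899) theta=3103/18720 (≈0.1658)
After 8 (thin lens f=36): x=1234573/93600 (≈13.1899) theta=-676033/3369600 (≈-0.2006)
After 9 (propagate distance d=17 (to screen)): x=32952067/3369600 (≈9.7792) theta=-676033/3369600 (≈-0.2006)
|theta_initial|=0.4000 |theta_final|=676033/3369600 (≈0.2006) -> not increased

Answer: no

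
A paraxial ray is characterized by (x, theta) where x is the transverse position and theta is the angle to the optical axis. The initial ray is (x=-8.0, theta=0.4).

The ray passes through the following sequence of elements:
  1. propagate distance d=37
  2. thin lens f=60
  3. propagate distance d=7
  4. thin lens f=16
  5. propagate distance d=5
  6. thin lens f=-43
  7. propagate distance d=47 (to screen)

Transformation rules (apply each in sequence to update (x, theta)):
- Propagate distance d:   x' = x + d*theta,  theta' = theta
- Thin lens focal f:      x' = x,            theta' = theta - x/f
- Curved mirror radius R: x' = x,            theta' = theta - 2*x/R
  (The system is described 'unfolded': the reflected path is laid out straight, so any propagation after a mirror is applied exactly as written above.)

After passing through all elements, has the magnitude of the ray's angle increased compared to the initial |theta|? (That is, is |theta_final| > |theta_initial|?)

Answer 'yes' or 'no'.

Initial: x=-8.0000 theta=0.4000
After 1 (propagate distance d=37): x=6.8000 theta=0.4000
After 2 (thin lens f=60): x=6.8000 theta=43/150 (≈0.2867)
After 3 (propagate distance d=7): x=1321/150 (≈8.8067) theta=43/150 (≈0.2867)
After 4 (thin lens f=16): x=1321/150 (≈8.8067) theta=-211/800 (≈-0.2638)
After 5 (propagate distance d=5): x=17971/2400 (≈7.4879) theta=-211/800 (≈-0.2638)
After 6 (thin lens f=-43): x=17971/2400 (≈7.4879) theta=-289/3225 (≈-0.0896)
After 7 (propagate distance d=47 (to screen)): x=112699/34400 (≈3.2761) theta=-289/3225 (≈-0.0896)
|theta_initial|=0.4000 |theta_final|=289/3225 (≈0.0896) -> not increased

Answer: no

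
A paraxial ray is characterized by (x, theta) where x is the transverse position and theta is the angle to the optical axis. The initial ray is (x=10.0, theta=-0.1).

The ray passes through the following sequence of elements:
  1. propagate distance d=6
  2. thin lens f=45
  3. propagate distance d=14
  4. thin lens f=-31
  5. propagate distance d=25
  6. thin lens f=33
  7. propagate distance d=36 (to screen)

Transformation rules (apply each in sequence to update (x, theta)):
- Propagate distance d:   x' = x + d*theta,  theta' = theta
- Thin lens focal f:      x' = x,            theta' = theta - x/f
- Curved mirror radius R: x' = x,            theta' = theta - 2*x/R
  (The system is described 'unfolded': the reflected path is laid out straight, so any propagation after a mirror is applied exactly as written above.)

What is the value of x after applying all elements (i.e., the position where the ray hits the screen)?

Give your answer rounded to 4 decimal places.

Initial: x=10.0000 theta=-0.1000
After 1 (propagate distance d=6): x=9.4000 theta=-0.1000
After 2 (thin lens f=45): x=9.4000 theta=-139/450 (≈-0.3089)
After 3 (propagate distance d=14): x=1142/225 (≈5.0756) theta=-139/450 (≈-0.3089)
After 4 (thin lens f=-31): x=1142/225 (≈5.0756) theta=-9/62 (≈-0.1452)
After 5 (propagate distance d=25): x=20179/13950 (≈1.4465) theta=-9/62 (≈-0.1452)
After 6 (thin lens f=33): x=20179/13950 (≈1.4465) theta=-43502/230175 (≈-0.1890)
After 7 (propagate distance d=36 (to screen)): x=-822079/153450 (≈-5.3573) theta=-43502/230175 (≈-0.1890)
Rounded to 4 decimal places: x = -5.3573

Answer: -5.3573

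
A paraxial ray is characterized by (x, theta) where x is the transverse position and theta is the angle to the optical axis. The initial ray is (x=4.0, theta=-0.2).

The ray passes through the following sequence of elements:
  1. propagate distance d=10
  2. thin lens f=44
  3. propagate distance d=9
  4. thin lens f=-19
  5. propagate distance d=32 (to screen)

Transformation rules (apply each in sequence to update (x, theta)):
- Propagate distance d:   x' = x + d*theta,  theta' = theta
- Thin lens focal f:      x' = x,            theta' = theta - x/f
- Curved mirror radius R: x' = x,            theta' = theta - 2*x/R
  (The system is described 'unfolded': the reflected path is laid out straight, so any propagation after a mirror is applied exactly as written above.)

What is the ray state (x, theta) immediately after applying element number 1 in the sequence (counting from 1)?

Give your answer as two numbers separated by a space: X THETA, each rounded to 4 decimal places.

Answer: 2.0000 -0.2000

Derivation:
Initial: x=4.0000 theta=-0.2000
After 1 (propagate distance d=10): x=2.0000 theta=-0.2000
Rounded to 4 decimal places: x = 2.0000, theta = -0.2000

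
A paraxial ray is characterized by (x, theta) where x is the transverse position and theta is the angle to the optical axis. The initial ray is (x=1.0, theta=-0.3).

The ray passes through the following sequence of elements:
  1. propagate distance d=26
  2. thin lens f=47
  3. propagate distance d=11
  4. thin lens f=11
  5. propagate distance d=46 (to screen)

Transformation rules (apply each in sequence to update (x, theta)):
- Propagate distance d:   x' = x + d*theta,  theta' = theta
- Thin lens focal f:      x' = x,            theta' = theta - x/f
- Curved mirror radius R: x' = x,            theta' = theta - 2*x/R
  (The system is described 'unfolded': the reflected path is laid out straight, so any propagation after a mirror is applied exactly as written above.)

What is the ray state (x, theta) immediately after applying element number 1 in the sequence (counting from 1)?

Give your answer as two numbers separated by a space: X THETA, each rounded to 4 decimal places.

Initial: x=1.0000 theta=-0.3000
After 1 (propagate distance d=26): x=-6.8000 theta=-0.3000
Rounded to 4 decimal places: x = -6.8000, theta = -0.3000

Answer: -6.8000 -0.3000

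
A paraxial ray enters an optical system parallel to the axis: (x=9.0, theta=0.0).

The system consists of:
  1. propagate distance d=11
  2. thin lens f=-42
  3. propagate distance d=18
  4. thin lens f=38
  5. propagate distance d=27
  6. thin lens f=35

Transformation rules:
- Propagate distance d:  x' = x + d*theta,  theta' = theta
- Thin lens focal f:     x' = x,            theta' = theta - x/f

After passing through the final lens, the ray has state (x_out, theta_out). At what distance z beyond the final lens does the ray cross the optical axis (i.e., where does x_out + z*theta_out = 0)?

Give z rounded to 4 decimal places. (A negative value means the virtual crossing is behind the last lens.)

Initial: x=9.0000 theta=0.0000
After 1 (propagate distance d=11): x=9.0000 theta=0.0000
After 2 (thin lens f=-42): x=9.0000 theta=3/14 (≈0.2143)
After 3 (propagate distance d=18): x=90/7 (≈12.8571) theta=3/14 (≈0.2143)
After 4 (thin lens f=38): x=90/7 (≈12.8571) theta=-33/266 (≈-0.1241)
After 5 (propagate distance d=27): x=2529/266 (≈9.5075) theta=-33/266 (≈-0.1241)
After 6 (thin lens f=35): x=2529/266 (≈9.5075) theta=-1842/4655 (≈-0.3957)
z_focus = -x_out/theta_out = -(2529/266)/(-1842/4655) = 29505/1228 ≈ 24.0269
Rounded to 4 decimal places: z = 24.0269

Answer: 24.0269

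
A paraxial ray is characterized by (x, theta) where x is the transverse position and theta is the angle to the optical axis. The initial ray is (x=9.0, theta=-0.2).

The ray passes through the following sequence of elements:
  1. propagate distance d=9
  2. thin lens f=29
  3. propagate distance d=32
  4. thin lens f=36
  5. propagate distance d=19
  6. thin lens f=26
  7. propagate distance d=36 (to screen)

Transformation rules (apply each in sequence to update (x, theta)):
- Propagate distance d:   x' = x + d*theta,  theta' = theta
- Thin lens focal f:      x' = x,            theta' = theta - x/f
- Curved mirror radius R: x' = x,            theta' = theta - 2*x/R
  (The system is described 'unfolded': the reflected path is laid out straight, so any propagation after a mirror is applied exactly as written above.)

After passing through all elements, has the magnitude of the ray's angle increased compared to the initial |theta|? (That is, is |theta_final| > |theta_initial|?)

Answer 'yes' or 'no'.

Initial: x=9.0000 theta=-0.2000
After 1 (propagate distance d=9): x=7.2000 theta=-0.2000
After 2 (thin lens f=29): x=7.2000 theta=-13/29 (≈-0.4483)
After 3 (propagate distance d=32): x=-1036/145 (≈-7.1448) theta=-13/29 (≈-0.4483)
After 4 (thin lens f=36): x=-1036/145 (≈-7.1448) theta=-326/1305 (≈-0.2498)
After 5 (propagate distance d=19): x=-15518/1305 (≈-11.8912) theta=-326/1305 (≈-0.2498)
After 6 (thin lens f=26): x=-15518/1305 (≈-11.8912) theta=3521/16965 (≈0.2075)
After 7 (propagate distance d=36 (to screen)): x=-74978/16965 (≈-4.4196) theta=3521/16965 (≈0.2075)
|theta_initial|=0.2000 |theta_final|=3521/16965 (≈0.2075) -> increased

Answer: yes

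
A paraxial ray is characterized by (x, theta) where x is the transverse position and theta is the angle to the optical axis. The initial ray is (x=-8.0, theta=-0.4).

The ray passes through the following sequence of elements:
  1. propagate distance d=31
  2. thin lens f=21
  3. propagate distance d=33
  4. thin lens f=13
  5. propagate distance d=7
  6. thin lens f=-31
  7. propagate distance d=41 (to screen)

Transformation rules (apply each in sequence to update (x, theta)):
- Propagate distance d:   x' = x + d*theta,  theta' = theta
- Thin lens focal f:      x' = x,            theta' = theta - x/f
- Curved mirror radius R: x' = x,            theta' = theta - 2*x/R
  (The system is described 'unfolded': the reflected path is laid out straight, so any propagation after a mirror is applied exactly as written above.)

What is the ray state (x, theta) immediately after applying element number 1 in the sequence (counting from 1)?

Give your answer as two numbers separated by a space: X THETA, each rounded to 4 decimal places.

Initial: x=-8.0000 theta=-0.4000
After 1 (propagate distance d=31): x=-20.4000 theta=-0.4000
Rounded to 4 decimal places: x = -20.4000, theta = -0.4000

Answer: -20.4000 -0.4000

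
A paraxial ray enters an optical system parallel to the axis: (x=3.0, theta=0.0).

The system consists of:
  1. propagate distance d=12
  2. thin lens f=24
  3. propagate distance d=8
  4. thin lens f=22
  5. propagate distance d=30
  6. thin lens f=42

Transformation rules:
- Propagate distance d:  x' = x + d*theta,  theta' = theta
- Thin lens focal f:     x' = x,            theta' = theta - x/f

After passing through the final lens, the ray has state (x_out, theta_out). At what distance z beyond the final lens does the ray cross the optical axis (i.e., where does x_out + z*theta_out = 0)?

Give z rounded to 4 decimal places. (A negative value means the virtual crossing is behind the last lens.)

Initial: x=3.0000 theta=0.0000
After 1 (propagate distance d=12): x=3.0000 theta=0.0000
After 2 (thin lens f=24): x=3.0000 theta=-0.1250
After 3 (propagate distance d=8): x=2.0000 theta=-0.1250
After 4 (thin lens f=22): x=2.0000 theta=-19/88 (≈-0.2159)
After 5 (propagate distance d=30): x=-197/44 (≈-4.4773) theta=-19/88 (≈-0.2159)
After 6 (thin lens f=42): x=-197/44 (≈-4.4773) theta=-101/924 (≈-0.1093)
z_focus = -x_out/theta_out = -(-197/44)/(-101/924) = -4137/101 ≈ -40.9604
Rounded to 4 decimal places: z = -40.9604

Answer: -40.9604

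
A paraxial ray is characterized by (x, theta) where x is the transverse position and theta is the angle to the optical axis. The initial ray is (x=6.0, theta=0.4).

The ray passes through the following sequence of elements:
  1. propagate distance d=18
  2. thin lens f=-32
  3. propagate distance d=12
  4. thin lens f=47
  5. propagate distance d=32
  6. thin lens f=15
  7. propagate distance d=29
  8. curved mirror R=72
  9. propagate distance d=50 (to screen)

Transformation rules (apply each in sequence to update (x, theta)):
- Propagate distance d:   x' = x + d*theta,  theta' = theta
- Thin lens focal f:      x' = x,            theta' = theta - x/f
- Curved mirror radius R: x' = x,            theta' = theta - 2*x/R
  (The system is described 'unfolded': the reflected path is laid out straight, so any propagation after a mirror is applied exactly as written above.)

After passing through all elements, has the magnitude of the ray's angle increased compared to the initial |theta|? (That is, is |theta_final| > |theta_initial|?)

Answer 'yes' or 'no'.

Answer: yes

Derivation:
Initial: x=6.0000 theta=0.4000
After 1 (propagate distance d=18): x=13.2000 theta=0.4000
After 2 (thin lens f=-32): x=13.2000 theta=0.8125
After 3 (propagate distance d=12): x=22.9500 theta=0.8125
After 4 (thin lens f=47): x=22.9500 theta=1219/3760 (≈0.3242)
After 5 (propagate distance d=32): x=6265/188 (≈33.3245) theta=1219/3760 (≈0.3242)
After 6 (thin lens f=15): x=6265/188 (≈33.3245) theta=-21403/11280 (≈-1.8974)
After 7 (propagate distance d=29): x=-244787/11280 (≈-21.7010) theta=-21403/11280 (≈-1.8974)
After 8 (curved mirror R=72): x=-244787/11280 (≈-21.7010) theta=-525721/406080 (≈-1.2946)
After 9 (propagate distance d=50 (to screen)): x=-17549191/203040 (≈-86.4322) theta=-525721/406080 (≈-1.2946)
|theta_initial|=0.4000 |theta_final|=525721/406080 (≈1.2946) -> increased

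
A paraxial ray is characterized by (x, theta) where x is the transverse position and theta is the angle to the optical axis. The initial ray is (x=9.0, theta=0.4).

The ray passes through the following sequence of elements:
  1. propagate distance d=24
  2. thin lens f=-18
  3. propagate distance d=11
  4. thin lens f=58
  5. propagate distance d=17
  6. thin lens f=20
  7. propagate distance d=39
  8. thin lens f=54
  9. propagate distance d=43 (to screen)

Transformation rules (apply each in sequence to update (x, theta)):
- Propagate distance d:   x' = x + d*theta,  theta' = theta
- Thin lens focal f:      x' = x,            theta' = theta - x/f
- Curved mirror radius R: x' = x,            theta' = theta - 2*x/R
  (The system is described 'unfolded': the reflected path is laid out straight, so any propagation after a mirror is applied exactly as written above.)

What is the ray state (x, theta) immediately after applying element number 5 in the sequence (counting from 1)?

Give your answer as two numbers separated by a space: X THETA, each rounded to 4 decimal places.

Answer: 48.6603 0.8408

Derivation:
Initial: x=9.0000 theta=0.4000
After 1 (propagate distance d=24): x=18.6000 theta=0.4000
After 2 (thin lens f=-18): x=18.6000 theta=43/30 (≈1.4333)
After 3 (propagate distance d=11): x=1031/30 (≈34.3667) theta=43/30 (≈1.4333)
After 4 (thin lens f=58): x=1031/30 (≈34.3667) theta=1463/1740 (≈0.8408)
After 5 (propagate distance d=17): x=28223/580 (≈48.6603) theta=1463/1740 (≈0.8408)
Rounded to 4 decimal places: x = 48.6603, theta = 0.8408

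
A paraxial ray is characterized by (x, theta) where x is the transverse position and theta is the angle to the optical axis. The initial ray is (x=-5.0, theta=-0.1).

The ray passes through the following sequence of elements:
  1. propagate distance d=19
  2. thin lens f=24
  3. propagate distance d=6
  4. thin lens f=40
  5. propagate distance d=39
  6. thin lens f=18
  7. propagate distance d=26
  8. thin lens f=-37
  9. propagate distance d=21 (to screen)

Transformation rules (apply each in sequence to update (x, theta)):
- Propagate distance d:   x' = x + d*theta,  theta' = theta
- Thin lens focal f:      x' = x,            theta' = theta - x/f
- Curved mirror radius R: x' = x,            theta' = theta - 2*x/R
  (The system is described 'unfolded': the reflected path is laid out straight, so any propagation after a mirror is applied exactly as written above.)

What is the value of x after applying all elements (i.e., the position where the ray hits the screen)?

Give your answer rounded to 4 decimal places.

Initial: x=-5.0000 theta=-0.1000
After 1 (propagate distance d=19): x=-6.9000 theta=-0.1000
After 2 (thin lens f=24): x=-6.9000 theta=0.1875
After 3 (propagate distance d=6): x=-5.7750 theta=0.1875
After 4 (thin lens f=40): x=-5.7750 theta=531/1600 (≈0.3319)
After 5 (propagate distance d=39): x=11469/1600 (≈7.1681) theta=531/1600 (≈0.3319)
After 6 (thin lens f=18): x=11469/1600 (≈7.1681) theta=-637/9600 (≈-0.0664)
After 7 (propagate distance d=26): x=13063/2400 (≈5.4429) theta=-637/9600 (≈-0.0664)
After 8 (thin lens f=-37): x=13063/2400 (≈5.4429) theta=9561/118400 (≈0.0808)
After 9 (propagate distance d=21 (to screen)): x=2535667/355200 (≈7.1387) theta=9561/118400 (≈0.0808)
Rounded to 4 decimal places: x = 7.1387

Answer: 7.1387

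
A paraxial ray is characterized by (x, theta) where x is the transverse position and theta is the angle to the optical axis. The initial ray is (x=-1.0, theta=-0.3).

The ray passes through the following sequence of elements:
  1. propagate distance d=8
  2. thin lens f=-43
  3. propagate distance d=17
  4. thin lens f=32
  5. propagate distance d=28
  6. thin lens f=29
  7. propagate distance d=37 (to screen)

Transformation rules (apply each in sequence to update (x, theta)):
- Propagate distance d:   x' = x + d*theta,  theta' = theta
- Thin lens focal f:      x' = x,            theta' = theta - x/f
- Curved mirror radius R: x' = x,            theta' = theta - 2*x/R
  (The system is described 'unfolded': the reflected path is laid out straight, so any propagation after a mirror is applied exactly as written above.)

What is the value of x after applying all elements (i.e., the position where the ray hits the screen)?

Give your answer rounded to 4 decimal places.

Answer: 0.6242

Derivation:
Initial: x=-1.0000 theta=-0.3000
After 1 (propagate distance d=8): x=-3.4000 theta=-0.3000
After 2 (thin lens f=-43): x=-3.4000 theta=-163/430 (≈-0.3791)
After 3 (propagate distance d=17): x=-4233/430 (≈-9.8442) theta=-163/430 (≈-0.3791)
After 4 (thin lens f=32): x=-4233/430 (≈-9.8442) theta=-983/13760 (≈-0.0714)
After 5 (propagate distance d=28): x=-8149/688 (≈-11.8445) theta=-983/13760 (≈-0.0714)
After 6 (thin lens f=29): x=-8149/688 (≈-11.8445) theta=4637/13760 (≈0.3370)
After 7 (propagate distance d=37 (to screen)): x=8589/13760 (≈0.6242) theta=4637/13760 (≈0.3370)
Rounded to 4 decimal places: x = 0.6242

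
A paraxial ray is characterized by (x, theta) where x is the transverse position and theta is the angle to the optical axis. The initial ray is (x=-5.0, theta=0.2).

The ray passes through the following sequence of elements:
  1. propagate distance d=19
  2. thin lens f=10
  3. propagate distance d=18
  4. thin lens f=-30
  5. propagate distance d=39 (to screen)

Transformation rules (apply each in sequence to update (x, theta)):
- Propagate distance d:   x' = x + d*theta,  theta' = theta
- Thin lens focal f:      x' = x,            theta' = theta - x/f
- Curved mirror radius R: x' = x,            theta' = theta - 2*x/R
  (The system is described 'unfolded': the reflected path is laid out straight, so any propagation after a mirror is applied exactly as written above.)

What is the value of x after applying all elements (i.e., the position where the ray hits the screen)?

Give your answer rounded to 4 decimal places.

Initial: x=-5.0000 theta=0.2000
After 1 (propagate distance d=19): x=-1.2000 theta=0.2000
After 2 (thin lens f=10): x=-1.2000 theta=0.3200
After 3 (propagate distance d=18): x=4.5600 theta=0.3200
After 4 (thin lens f=-30): x=4.5600 theta=0.4720
After 5 (propagate distance d=39 (to screen)): x=22.9680 theta=0.4720
Rounded to 4 decimal places: x = 22.9680

Answer: 22.9680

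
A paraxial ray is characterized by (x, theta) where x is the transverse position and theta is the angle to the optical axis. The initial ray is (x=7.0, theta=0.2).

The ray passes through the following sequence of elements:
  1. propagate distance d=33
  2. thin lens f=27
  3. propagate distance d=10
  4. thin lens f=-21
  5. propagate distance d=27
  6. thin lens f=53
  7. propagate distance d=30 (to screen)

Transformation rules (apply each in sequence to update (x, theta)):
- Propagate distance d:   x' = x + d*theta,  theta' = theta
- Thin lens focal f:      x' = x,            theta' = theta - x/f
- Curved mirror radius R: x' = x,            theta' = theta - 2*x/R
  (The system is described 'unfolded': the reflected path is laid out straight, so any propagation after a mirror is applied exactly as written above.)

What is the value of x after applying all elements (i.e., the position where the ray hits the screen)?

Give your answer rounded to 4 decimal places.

Initial: x=7.0000 theta=0.2000
After 1 (propagate distance d=33): x=13.6000 theta=0.2000
After 2 (thin lens f=27): x=13.6000 theta=-41/135 (≈-0.3037)
After 3 (propagate distance d=10): x=1426/135 (≈10.5630) theta=-41/135 (≈-0.3037)
After 4 (thin lens f=-21): x=1426/135 (≈10.5630) theta=113/567 (≈0.1993)
After 5 (propagate distance d=27): x=15067/945 (≈15.9439) theta=113/567 (≈0.1993)
After 6 (thin lens f=53): x=15067/945 (≈15.9439) theta=-15256/150255 (≈-0.1015)
After 7 (propagate distance d=30 (to screen)): x=645991/50085 (≈12.8979) theta=-15256/150255 (≈-0.1015)
Rounded to 4 decimal places: x = 12.8979

Answer: 12.8979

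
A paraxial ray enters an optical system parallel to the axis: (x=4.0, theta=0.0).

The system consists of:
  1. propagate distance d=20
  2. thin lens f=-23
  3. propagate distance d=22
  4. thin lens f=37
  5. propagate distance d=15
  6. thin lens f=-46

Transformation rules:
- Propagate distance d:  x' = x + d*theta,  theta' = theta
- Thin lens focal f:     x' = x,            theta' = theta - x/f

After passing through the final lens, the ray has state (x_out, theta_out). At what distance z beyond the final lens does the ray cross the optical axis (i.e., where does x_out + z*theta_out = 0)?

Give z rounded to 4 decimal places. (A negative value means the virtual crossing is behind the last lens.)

Initial: x=4.0000 theta=0.0000
After 1 (propagate distance d=20): x=4.0000 theta=0.0000
After 2 (thin lens f=-23): x=4.0000 theta=4/23 (≈0.1739)
After 3 (propagate distance d=22): x=180/23 (≈7.8261) theta=4/23 (≈0.1739)
After 4 (thin lens f=37): x=180/23 (≈7.8261) theta=-32/851 (≈-0.0376)
After 5 (propagate distance d=15): x=6180/851 (≈7.2620) theta=-32/851 (≈-0.0376)
After 6 (thin lens f=-46): x=6180/851 (≈7.2620) theta=2354/19573 (≈0.1203)
z_focus = -x_out/theta_out = -(6180/851)/(2354/19573) = -71070/1177 ≈ -60.3823
Rounded to 4 decimal places: z = -60.3823

Answer: -60.3823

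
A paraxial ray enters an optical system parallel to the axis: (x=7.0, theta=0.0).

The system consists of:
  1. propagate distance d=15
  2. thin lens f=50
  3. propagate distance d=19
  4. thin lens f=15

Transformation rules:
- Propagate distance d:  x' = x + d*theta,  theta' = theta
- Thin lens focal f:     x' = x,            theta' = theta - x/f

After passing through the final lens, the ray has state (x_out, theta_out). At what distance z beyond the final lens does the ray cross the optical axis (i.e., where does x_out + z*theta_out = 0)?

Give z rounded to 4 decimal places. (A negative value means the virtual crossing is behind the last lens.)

Initial: x=7.0000 theta=0.0000
After 1 (propagate distance d=15): x=7.0000 theta=0.0000
After 2 (thin lens f=50): x=7.0000 theta=-0.1400
After 3 (propagate distance d=19): x=4.3400 theta=-0.1400
After 4 (thin lens f=15): x=4.3400 theta=-161/375 (≈-0.4293)
z_focus = -x_out/theta_out = -(4.3400)/(-161/375) = 465/46 ≈ 10.1087
Rounded to 4 decimal places: z = 10.1087

Answer: 10.1087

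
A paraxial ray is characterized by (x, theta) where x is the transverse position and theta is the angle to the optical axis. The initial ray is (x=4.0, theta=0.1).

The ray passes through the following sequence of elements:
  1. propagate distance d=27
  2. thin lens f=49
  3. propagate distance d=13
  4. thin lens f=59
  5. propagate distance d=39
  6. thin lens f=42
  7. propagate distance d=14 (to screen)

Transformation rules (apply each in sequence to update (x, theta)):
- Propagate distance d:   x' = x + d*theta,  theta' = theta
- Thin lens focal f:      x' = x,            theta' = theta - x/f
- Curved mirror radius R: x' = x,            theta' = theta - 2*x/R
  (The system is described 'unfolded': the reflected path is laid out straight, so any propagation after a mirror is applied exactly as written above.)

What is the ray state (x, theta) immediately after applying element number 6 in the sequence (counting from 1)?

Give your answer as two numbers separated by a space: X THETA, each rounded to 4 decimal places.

Answer: 0.6767 -0.1583

Derivation:
Initial: x=4.0000 theta=0.1000
After 1 (propagate distance d=27): x=6.7000 theta=0.1000
After 2 (thin lens f=49): x=6.7000 theta=-9/245 (≈-0.0367)
After 3 (propagate distance d=13): x=3049/490 (≈6.2224) theta=-9/245 (≈-0.0367)
After 4 (thin lens f=59): x=3049/490 (≈6.2224) theta=-4111/28910 (≈-0.1422)
After 5 (propagate distance d=39): x=9781/14455 (≈0.6767) theta=-4111/28910 (≈-0.1422)
After 6 (thin lens f=42): x=9781/14455 (≈0.6767) theta=-48056/303555 (≈-0.1583)
Rounded to 4 decimal places: x = 0.6767, theta = -0.1583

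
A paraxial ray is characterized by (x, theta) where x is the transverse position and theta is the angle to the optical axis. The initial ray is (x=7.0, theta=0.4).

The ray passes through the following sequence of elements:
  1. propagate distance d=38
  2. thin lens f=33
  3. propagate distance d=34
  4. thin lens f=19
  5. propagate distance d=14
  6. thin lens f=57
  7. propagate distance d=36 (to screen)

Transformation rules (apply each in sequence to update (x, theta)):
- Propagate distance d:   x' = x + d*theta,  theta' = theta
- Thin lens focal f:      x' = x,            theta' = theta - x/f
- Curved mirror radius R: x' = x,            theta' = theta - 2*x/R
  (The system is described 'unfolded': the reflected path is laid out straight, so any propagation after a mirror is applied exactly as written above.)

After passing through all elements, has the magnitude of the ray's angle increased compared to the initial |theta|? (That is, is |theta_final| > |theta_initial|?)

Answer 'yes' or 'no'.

Answer: yes

Derivation:
Initial: x=7.0000 theta=0.4000
After 1 (propagate distance d=38): x=22.2000 theta=0.4000
After 2 (thin lens f=33): x=22.2000 theta=-3/11 (≈-0.2727)
After 3 (propagate distance d=34): x=711/55 (≈12.9273) theta=-3/11 (≈-0.2727)
After 4 (thin lens f=19): x=711/55 (≈12.9273) theta=-996/1045 (≈-0.9531)
After 5 (propagate distance d=14): x=-87/209 (≈-0.4163) theta=-996/1045 (≈-0.9531)
After 6 (thin lens f=57): x=-87/209 (≈-0.4163) theta=-18779/19855 (≈-0.9458)
After 7 (propagate distance d=36 (to screen)): x=-684309/19855 (≈-34.4653) theta=-18779/19855 (≈-0.9458)
|theta_initial|=0.4000 |theta_final|=18779/19855 (≈0.9458) -> increased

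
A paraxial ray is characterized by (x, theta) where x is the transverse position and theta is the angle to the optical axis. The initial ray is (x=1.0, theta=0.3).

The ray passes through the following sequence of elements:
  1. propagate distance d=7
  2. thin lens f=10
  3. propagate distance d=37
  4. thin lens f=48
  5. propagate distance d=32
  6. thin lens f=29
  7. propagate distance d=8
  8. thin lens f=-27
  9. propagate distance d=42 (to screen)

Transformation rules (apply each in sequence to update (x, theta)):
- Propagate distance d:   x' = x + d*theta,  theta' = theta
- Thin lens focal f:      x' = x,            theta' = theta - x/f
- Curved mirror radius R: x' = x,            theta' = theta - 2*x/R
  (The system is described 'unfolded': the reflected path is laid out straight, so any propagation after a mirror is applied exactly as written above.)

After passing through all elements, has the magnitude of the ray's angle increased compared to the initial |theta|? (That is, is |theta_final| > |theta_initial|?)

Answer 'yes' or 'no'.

Answer: no

Derivation:
Initial: x=1.0000 theta=0.3000
After 1 (propagate distance d=7): x=3.1000 theta=0.3000
After 2 (thin lens f=10): x=3.1000 theta=-0.0100
After 3 (propagate distance d=37): x=2.7300 theta=-0.0100
After 4 (thin lens f=48): x=2.7300 theta=-107/1600 (≈-0.0669)
After 5 (propagate distance d=32): x=0.5900 theta=-107/1600 (≈-0.0669)
After 6 (thin lens f=29): x=0.5900 theta=-4047/46400 (≈-0.0872)
After 7 (propagate distance d=8): x=-25/232 (≈-0.1078) theta=-4047/46400 (≈-0.0872)
After 8 (thin lens f=-27): x=-25/232 (≈-0.1078) theta=-114269/1252800 (≈-0.0912)
After 9 (propagate distance d=42 (to screen)): x=-822383/208800 (≈-3.9386) theta=-114269/1252800 (≈-0.0912)
|theta_initial|=0.3000 |theta_final|=114269/1252800 (≈0.0912) -> not increased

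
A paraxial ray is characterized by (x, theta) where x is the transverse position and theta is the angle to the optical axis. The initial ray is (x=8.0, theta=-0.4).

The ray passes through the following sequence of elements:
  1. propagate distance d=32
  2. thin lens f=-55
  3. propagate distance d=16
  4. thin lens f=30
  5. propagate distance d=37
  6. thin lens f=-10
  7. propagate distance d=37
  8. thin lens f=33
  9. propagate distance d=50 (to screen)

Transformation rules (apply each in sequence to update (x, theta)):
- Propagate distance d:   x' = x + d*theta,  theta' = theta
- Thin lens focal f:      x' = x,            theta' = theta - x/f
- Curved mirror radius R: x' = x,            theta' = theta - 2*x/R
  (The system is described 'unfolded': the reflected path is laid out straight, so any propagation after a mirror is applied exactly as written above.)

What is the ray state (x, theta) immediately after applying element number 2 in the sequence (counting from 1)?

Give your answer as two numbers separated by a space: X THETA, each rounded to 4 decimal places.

Answer: -4.8000 -0.4873

Derivation:
Initial: x=8.0000 theta=-0.4000
After 1 (propagate distance d=32): x=-4.8000 theta=-0.4000
After 2 (thin lens f=-55): x=-4.8000 theta=-134/275 (≈-0.4873)
Rounded to 4 decimal places: x = -4.8000, theta = -0.4873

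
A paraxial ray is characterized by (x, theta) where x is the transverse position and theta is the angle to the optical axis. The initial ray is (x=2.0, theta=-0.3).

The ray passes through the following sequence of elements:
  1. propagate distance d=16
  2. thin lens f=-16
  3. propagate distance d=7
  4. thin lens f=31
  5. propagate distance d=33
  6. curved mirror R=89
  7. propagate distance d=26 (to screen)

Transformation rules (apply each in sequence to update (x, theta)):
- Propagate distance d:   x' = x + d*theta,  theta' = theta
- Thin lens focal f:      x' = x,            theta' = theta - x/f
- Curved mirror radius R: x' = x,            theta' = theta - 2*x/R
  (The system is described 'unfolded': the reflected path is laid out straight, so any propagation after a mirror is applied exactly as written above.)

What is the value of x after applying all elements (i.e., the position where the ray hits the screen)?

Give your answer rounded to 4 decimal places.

Initial: x=2.0000 theta=-0.3000
After 1 (propagate distance d=16): x=-2.8000 theta=-0.3000
After 2 (thin lens f=-16): x=-2.8000 theta=-0.4750
After 3 (propagate distance d=7): x=-6.1250 theta=-0.4750
After 4 (thin lens f=31): x=-6.1250 theta=-43/155 (≈-0.2774)
After 5 (propagate distance d=33): x=-18947/1240 (≈-15.2798) theta=-43/155 (≈-0.2774)
After 6 (curved mirror R=89): x=-18947/1240 (≈-15.2798) theta=3639/55180 (≈0.0659)
After 7 (propagate distance d=26 (to screen)): x=-299411/22072 (≈-13.5652) theta=3639/55180 (≈0.0659)
Rounded to 4 decimal places: x = -13.5652

Answer: -13.5652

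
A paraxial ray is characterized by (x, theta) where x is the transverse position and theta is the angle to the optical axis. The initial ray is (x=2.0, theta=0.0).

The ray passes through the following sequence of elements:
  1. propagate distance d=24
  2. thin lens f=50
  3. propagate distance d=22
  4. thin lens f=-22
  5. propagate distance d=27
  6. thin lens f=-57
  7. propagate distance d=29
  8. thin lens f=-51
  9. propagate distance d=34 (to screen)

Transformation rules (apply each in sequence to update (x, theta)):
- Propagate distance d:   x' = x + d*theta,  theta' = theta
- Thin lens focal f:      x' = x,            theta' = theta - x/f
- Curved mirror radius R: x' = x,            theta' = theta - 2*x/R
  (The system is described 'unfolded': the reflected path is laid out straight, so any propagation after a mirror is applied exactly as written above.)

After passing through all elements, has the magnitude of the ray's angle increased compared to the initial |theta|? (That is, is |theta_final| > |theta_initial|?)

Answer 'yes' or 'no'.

Answer: yes

Derivation:
Initial: x=2.0000 theta=0.0000
After 1 (propagate distance d=24): x=2.0000 theta=0.0000
After 2 (thin lens f=50): x=2.0000 theta=-0.0400
After 3 (propagate distance d=22): x=1.1200 theta=-0.0400
After 4 (thin lens f=-22): x=1.1200 theta=3/275 (≈0.0109)
After 5 (propagate distance d=27): x=389/275 (≈1.4145) theta=3/275 (≈0.0109)
After 6 (thin lens f=-57): x=389/275 (≈1.4145) theta=112/3135 (≈0.0357)
After 7 (propagate distance d=29): x=38413/15675 (≈2.4506) theta=112/3135 (≈0.0357)
After 8 (thin lens f=-51): x=38413/15675 (≈2.4506) theta=66973/799425 (≈0.0838)
After 9 (propagate distance d=34 (to screen)): x=2623/495 (≈5.2990) theta=66973/799425 (≈0.0838)
|theta_initial|=0.0000 |theta_final|=66973/799425 (≈0.0838) -> increased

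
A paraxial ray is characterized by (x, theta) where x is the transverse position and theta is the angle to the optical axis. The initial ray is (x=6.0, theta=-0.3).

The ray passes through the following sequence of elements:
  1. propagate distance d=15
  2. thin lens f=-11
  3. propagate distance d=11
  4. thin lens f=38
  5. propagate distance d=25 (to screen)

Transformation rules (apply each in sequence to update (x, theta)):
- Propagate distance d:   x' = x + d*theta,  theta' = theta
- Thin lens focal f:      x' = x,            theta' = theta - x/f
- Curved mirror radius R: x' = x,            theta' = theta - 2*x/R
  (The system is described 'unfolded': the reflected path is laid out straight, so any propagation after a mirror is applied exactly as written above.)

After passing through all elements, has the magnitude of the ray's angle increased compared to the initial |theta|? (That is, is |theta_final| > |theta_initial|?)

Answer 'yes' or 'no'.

Answer: no

Derivation:
Initial: x=6.0000 theta=-0.3000
After 1 (propagate distance d=15): x=1.5000 theta=-0.3000
After 2 (thin lens f=-11): x=1.5000 theta=-9/55 (≈-0.1636)
After 3 (propagate distance d=11): x=-0.3000 theta=-9/55 (≈-0.1636)
After 4 (thin lens f=38): x=-0.3000 theta=-651/4180 (≈-0.1557)
After 5 (propagate distance d=25 (to screen)): x=-17529/4180 (≈-4.1935) theta=-651/4180 (≈-0.1557)
|theta_initial|=0.3000 |theta_final|=651/4180 (≈0.1557) -> not increased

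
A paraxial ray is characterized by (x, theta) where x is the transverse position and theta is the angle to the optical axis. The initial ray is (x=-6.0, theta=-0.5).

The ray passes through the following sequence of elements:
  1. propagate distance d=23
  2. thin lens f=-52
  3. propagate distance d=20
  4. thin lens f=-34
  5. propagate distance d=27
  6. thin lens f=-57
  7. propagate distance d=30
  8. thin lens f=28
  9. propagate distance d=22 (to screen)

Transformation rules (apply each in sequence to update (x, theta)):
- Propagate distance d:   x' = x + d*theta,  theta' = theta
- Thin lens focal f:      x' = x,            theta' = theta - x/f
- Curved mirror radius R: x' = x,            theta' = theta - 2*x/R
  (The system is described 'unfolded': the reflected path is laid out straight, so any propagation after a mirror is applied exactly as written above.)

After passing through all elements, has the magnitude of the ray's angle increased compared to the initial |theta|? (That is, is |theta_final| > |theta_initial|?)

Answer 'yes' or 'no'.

Initial: x=-6.0000 theta=-0.5000
After 1 (propagate distance d=23): x=-17.5000 theta=-0.5000
After 2 (thin lens f=-52): x=-17.5000 theta=-87/104 (≈-0.8365)
After 3 (propagate distance d=20): x=-445/13 (≈-34.2308) theta=-87/104 (≈-0.8365)
After 4 (thin lens f=-34): x=-445/13 (≈-34.2308) theta=-3259/1768 (≈-1.8433)
After 5 (propagate distance d=27): x=-148513/1768 (≈-84.0006) theta=-3259/1768 (≈-1.8433)
After 6 (thin lens f=-57): x=-148513/1768 (≈-84.0006) theta=-83569/25194 (≈-3.3170)
After 7 (propagate distance d=30): x=-6164507/33592 (≈-183.5112) theta=-83569/25194 (≈-3.3170)
After 8 (thin lens f=28): x=-6164507/33592 (≈-183.5112) theta=9133793/2821728 (≈3.2370)
After 9 (propagate distance d=22 (to screen)): x=-158437571/1410864 (≈-112.2983) theta=9133793/2821728 (≈3.2370)
|theta_initial|=0.5000 |theta_final|=9133793/2821728 (≈3.2370) -> increased

Answer: yes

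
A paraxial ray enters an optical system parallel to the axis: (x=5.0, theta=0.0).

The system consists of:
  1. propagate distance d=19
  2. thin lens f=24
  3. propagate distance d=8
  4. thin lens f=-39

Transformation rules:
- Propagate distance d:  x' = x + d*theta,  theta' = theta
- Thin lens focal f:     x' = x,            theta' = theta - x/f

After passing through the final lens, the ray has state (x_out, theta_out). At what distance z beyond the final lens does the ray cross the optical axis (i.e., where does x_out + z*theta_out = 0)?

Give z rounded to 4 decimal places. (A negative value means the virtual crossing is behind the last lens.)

Answer: 27.1304

Derivation:
Initial: x=5.0000 theta=0.0000
After 1 (propagate distance d=19): x=5.0000 theta=0.0000
After 2 (thin lens f=24): x=5.0000 theta=-5/24 (≈-0.2083)
After 3 (propagate distance d=8): x=10/3 (≈3.3333) theta=-5/24 (≈-0.2083)
After 4 (thin lens f=-39): x=10/3 (≈3.3333) theta=-115/936 (≈-0.1229)
z_focus = -x_out/theta_out = -(10/3)/(-115/936) = 624/23 ≈ 27.1304
Rounded to 4 decimal places: z = 27.1304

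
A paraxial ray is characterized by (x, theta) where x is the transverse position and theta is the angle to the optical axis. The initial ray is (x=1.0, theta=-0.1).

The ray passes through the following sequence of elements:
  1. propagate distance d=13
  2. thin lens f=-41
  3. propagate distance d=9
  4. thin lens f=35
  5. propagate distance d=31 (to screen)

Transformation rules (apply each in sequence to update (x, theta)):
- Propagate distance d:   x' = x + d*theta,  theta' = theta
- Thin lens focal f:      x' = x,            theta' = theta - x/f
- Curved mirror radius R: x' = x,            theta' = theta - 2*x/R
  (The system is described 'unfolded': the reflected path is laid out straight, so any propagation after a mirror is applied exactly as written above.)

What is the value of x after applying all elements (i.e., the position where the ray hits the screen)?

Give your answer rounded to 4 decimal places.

Answer: -3.4715

Derivation:
Initial: x=1.0000 theta=-0.1000
After 1 (propagate distance d=13): x=-0.3000 theta=-0.1000
After 2 (thin lens f=-41): x=-0.3000 theta=-22/205 (≈-0.1073)
After 3 (propagate distance d=9): x=-519/410 (≈-1.2659) theta=-22/205 (≈-0.1073)
After 4 (thin lens f=35): x=-519/410 (≈-1.2659) theta=-1021/14350 (≈-0.0711)
After 5 (propagate distance d=31 (to screen)): x=-24908/7175 (≈-3.4715) theta=-1021/14350 (≈-0.0711)
Rounded to 4 decimal places: x = -3.4715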